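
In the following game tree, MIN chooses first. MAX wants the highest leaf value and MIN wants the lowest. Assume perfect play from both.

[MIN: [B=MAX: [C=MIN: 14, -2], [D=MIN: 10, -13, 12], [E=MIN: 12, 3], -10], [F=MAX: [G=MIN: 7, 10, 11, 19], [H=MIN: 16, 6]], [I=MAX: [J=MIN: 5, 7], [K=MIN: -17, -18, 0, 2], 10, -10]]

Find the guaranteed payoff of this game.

C (MIN): min(14, -2) = -2
D (MIN): min(10, -13, 12) = -13
E (MIN): min(12, 3) = 3
B (MAX): max(-2, -13, 3, -10) = 3
G (MIN): min(7, 10, 11, 19) = 7
H (MIN): min(16, 6) = 6
F (MAX): max(7, 6) = 7
J (MIN): min(5, 7) = 5
K (MIN): min(-17, -18, 0, 2) = -18
I (MAX): max(5, -18, 10, -10) = 10
Root (MIN): min(3, 7, 10) = 3

3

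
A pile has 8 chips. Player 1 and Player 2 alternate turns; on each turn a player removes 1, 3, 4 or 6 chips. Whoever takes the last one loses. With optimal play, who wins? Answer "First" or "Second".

Second

W/L table (W = player to move can force a win):
i:   0  1  2  3  4  5  6  7  8
     W  L  W  L  W  W  W  W  L
Position 8 is L, so the second player wins.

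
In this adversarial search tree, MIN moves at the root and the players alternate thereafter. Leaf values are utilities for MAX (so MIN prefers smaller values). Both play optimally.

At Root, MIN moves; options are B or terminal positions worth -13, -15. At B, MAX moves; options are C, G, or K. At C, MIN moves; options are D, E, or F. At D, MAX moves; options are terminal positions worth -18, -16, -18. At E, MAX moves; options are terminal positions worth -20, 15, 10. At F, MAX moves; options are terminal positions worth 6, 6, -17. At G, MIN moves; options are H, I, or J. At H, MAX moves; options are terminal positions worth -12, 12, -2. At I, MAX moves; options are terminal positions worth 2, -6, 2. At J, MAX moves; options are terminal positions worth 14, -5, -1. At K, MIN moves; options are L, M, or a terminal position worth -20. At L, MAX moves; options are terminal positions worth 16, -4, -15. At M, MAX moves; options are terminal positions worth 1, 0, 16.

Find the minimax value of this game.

D (MAX): max(-18, -16, -18) = -16
E (MAX): max(-20, 15, 10) = 15
F (MAX): max(6, 6, -17) = 6
C (MIN): min(-16, 15, 6) = -16
H (MAX): max(-12, 12, -2) = 12
I (MAX): max(2, -6, 2) = 2
J (MAX): max(14, -5, -1) = 14
G (MIN): min(12, 2, 14) = 2
L (MAX): max(16, -4, -15) = 16
M (MAX): max(1, 0, 16) = 16
K (MIN): min(16, 16, -20) = -20
B (MAX): max(-16, 2, -20) = 2
Root (MIN): min(2, -13, -15) = -15

-15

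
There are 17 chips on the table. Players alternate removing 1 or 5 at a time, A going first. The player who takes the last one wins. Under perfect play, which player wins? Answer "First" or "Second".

First

Compute winning (W) and losing (L) positions by backward induction:
i:   0  1  2  3  4  5  6  7  8  9 10 11 12 13 14 15 16 17
     L  W  L  W  L  W  L  W  L  W  L  W  L  W  L  W  L  W
Position 17 is W, so the first player wins.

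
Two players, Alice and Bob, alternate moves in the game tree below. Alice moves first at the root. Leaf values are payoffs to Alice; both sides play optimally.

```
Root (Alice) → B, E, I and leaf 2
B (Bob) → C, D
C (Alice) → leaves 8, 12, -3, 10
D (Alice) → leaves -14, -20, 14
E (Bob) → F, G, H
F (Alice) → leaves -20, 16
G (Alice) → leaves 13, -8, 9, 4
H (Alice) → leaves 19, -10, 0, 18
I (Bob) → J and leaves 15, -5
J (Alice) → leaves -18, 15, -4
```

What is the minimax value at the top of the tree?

C (Alice): max(8, 12, -3, 10) = 12
D (Alice): max(-14, -20, 14) = 14
B (Bob): min(12, 14) = 12
F (Alice): max(-20, 16) = 16
G (Alice): max(13, -8, 9, 4) = 13
H (Alice): max(19, -10, 0, 18) = 19
E (Bob): min(16, 13, 19) = 13
J (Alice): max(-18, 15, -4) = 15
I (Bob): min(15, 15, -5) = -5
Root (Alice): max(12, 13, -5, 2) = 13

13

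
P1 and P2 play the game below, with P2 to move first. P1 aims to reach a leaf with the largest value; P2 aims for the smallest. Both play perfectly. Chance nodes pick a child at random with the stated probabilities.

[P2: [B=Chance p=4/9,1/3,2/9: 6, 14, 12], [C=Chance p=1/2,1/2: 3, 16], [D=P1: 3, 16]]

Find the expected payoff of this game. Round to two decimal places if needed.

9.5

B (Chance): 4/9·6 + 1/3·14 + 2/9·12 = 10
C (Chance): 1/2·3 + 1/2·16 = 9.5
D (P1): max(3, 16) = 16
Root (P2): min(10, 9.5, 16) = 9.5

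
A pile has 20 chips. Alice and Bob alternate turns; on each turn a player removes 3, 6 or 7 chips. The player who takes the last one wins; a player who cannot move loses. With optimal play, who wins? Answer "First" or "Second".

Second

W/L table (W = player to move can force a win):
i:   0  1  2  3  4  5  6  7  8  9 10 11 12 13 14 15 16 17 18 19 20
     L  L  L  W  W  W  W  W  W  W  L  L  L  W  W  W  W  W  W  W  L
Position 20 is L, so the second player wins.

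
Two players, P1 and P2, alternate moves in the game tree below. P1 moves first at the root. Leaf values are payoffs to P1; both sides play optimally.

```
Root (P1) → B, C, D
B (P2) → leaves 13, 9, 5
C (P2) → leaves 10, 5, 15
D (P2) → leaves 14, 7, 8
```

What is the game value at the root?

B (P2): min(13, 9, 5) = 5
C (P2): min(10, 5, 15) = 5
D (P2): min(14, 7, 8) = 7
Root (P1): max(5, 5, 7) = 7

7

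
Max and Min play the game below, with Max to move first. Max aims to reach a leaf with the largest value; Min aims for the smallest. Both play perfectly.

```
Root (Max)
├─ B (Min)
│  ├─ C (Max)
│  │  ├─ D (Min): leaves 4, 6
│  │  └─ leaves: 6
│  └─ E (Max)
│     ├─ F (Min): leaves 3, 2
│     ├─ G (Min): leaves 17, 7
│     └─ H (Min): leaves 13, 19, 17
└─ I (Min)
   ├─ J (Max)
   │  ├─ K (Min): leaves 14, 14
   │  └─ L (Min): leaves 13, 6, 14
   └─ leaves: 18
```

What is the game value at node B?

6

D: min(4, 6) = 4
C: max(4, 6) = 6
F: min(3, 2) = 2
G: min(17, 7) = 7
H: min(13, 19, 17) = 13
E: max(2, 7, 13) = 13
B: min(6, 13) = 6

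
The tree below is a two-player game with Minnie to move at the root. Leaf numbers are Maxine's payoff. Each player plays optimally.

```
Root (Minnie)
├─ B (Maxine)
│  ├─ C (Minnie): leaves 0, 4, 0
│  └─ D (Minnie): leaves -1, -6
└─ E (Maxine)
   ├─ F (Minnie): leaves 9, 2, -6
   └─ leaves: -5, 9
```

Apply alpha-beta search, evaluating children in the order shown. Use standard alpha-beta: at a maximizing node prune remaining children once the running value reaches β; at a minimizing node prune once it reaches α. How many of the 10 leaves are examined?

C [α=-∞,β=+∞]: v=0
D [α=0,β=+∞]: v=-1 after child 1 ≤ α → α-cutoff, skip 1
B [α=-∞,β=+∞]: v=0
F [α=-∞,β=0]: v=-6
E [α=-∞,β=0]: v=9
Root [α=-∞,β=+∞]: v=0
Leaves evaluated: 9 of 10.

9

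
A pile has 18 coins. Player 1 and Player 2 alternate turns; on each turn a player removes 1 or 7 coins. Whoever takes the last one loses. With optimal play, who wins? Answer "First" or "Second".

First

W/L table (W = player to move can force a win):
i:   0  1  2  3  4  5  6  7  8  9 10 11 12 13 14 15 16 17 18
     W  L  W  L  W  L  W  L  W  L  W  L  W  L  W  L  W  L  W
Position 18 is W, so the first player wins.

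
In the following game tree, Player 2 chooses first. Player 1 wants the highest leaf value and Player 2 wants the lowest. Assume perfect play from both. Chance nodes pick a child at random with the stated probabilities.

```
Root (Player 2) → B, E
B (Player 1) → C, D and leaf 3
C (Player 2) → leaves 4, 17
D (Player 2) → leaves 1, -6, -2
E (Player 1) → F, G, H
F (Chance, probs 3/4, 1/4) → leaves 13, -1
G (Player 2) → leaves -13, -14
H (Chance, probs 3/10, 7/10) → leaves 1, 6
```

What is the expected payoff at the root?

4

C (Player 2): min(4, 17) = 4
D (Player 2): min(1, -6, -2) = -6
B (Player 1): max(4, -6, 3) = 4
F (Chance): 3/4·13 + 1/4·-1 = 9.5
G (Player 2): min(-13, -14) = -14
H (Chance): 3/10·1 + 7/10·6 = 4.5
E (Player 1): max(9.5, -14, 4.5) = 9.5
Root (Player 2): min(4, 9.5) = 4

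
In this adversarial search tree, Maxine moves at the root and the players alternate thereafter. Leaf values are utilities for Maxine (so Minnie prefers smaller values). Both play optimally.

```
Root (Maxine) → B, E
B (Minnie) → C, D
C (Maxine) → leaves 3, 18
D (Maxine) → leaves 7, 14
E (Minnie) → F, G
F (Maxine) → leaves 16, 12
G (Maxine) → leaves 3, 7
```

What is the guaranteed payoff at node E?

7

F: max(16, 12) = 16
G: max(3, 7) = 7
E: min(16, 7) = 7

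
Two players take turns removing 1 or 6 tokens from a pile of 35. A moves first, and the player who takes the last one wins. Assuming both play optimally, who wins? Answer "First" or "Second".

i:   0  1  2  3  4  5  6  7  8  9 10 11 12 13 14 15 16 17 18 19 20 21 22 23 24 25 26 27 28 29 30 31 32 33 34 35
     L  W  L  W  L  W  W  L  W  L  W  L  W  W  L  W  L  W  L  W  W  L  W  L  W  L  W  W  L  W  L  W  L  W  W  L
Position 35 is L, so the second player wins.

Second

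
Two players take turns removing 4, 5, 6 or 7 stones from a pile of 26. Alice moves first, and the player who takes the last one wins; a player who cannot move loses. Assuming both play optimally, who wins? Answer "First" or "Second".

Mark each pile size as W (mover wins) or L (mover loses):
i:   0  1  2  3  4  5  6  7  8  9 10 11 12 13 14 15 16 17 18 19 20 21 22 23 24 25 26
     L  L  L  L  W  W  W  W  W  W  W  L  L  L  L  W  W  W  W  W  W  W  L  L  L  L  W
Position 26 is W, so the first player wins.

First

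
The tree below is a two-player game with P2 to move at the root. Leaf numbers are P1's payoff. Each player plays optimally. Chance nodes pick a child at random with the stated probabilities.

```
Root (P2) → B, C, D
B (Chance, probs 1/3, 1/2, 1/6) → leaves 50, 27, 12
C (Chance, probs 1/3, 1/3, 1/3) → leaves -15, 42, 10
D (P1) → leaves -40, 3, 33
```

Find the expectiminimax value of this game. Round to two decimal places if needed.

B (Chance): 1/3·50 + 1/2·27 + 1/6·12 = 32.17
C (Chance): 1/3·-15 + 1/3·42 + 1/3·10 = 12.33
D (P1): max(-40, 3, 33) = 33
Root (P2): min(32.17, 12.33, 33) = 12.33

12.33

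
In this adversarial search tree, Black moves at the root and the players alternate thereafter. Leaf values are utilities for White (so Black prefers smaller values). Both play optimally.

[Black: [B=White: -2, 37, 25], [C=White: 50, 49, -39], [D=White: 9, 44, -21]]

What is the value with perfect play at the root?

37

B (White): max(-2, 37, 25) = 37
C (White): max(50, 49, -39) = 50
D (White): max(9, 44, -21) = 44
Root (Black): min(37, 50, 44) = 37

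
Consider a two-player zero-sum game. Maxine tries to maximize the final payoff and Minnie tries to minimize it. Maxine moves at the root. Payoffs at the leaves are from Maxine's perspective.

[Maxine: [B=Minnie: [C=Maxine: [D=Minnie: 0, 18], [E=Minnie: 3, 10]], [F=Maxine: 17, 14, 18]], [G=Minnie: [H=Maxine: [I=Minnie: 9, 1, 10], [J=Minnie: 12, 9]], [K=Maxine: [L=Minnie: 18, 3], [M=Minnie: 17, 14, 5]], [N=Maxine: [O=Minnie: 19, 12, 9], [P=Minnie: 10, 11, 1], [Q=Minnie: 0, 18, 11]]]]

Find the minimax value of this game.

5

D (Minnie): min(0, 18) = 0
E (Minnie): min(3, 10) = 3
C (Maxine): max(0, 3) = 3
F (Maxine): max(17, 14, 18) = 18
B (Minnie): min(3, 18) = 3
I (Minnie): min(9, 1, 10) = 1
J (Minnie): min(12, 9) = 9
H (Maxine): max(1, 9) = 9
L (Minnie): min(18, 3) = 3
M (Minnie): min(17, 14, 5) = 5
K (Maxine): max(3, 5) = 5
O (Minnie): min(19, 12, 9) = 9
P (Minnie): min(10, 11, 1) = 1
Q (Minnie): min(0, 18, 11) = 0
N (Maxine): max(9, 1, 0) = 9
G (Minnie): min(9, 5, 9) = 5
Root (Maxine): max(3, 5) = 5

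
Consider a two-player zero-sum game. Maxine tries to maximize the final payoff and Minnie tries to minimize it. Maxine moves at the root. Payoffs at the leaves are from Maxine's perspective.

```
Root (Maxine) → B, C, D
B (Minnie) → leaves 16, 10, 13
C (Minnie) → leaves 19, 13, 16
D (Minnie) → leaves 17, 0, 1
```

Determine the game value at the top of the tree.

B (Minnie): min(16, 10, 13) = 10
C (Minnie): min(19, 13, 16) = 13
D (Minnie): min(17, 0, 1) = 0
Root (Maxine): max(10, 13, 0) = 13

13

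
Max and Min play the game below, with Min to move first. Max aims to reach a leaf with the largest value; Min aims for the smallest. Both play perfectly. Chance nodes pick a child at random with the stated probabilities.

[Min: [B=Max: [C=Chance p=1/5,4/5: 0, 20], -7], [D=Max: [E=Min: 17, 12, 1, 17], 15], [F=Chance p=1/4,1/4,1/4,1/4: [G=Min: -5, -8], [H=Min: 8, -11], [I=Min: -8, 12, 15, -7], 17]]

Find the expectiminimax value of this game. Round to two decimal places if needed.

C (Chance): 1/5·0 + 4/5·20 = 16
B (Max): max(16, -7) = 16
E (Min): min(17, 12, 1, 17) = 1
D (Max): max(1, 15) = 15
G (Min): min(-5, -8) = -8
H (Min): min(8, -11) = -11
I (Min): min(-8, 12, 15, -7) = -8
F (Chance): 1/4·-8 + 1/4·-11 + 1/4·-8 + 1/4·17 = -2.5
Root (Min): min(16, 15, -2.5) = -2.5

-2.5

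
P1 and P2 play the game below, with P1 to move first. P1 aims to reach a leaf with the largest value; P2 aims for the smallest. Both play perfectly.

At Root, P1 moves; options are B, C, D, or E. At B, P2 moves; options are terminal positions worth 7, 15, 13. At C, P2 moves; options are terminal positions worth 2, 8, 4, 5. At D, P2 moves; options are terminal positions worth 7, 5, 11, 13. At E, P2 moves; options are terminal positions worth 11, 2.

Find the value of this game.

7

B (P2): min(7, 15, 13) = 7
C (P2): min(2, 8, 4, 5) = 2
D (P2): min(7, 5, 11, 13) = 5
E (P2): min(11, 2) = 2
Root (P1): max(7, 2, 5, 2) = 7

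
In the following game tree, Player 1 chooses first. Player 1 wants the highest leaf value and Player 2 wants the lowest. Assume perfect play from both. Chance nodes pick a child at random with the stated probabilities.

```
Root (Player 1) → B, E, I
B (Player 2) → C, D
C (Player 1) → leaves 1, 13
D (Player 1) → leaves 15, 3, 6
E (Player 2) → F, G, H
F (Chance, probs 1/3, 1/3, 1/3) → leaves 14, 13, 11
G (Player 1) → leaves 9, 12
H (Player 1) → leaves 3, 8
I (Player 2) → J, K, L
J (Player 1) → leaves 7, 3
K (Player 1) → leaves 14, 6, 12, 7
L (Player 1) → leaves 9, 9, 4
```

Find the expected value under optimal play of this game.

C (Player 1): max(1, 13) = 13
D (Player 1): max(15, 3, 6) = 15
B (Player 2): min(13, 15) = 13
F (Chance): 1/3·14 + 1/3·13 + 1/3·11 = 12.67
G (Player 1): max(9, 12) = 12
H (Player 1): max(3, 8) = 8
E (Player 2): min(12.67, 12, 8) = 8
J (Player 1): max(7, 3) = 7
K (Player 1): max(14, 6, 12, 7) = 14
L (Player 1): max(9, 9, 4) = 9
I (Player 2): min(7, 14, 9) = 7
Root (Player 1): max(13, 8, 7) = 13

13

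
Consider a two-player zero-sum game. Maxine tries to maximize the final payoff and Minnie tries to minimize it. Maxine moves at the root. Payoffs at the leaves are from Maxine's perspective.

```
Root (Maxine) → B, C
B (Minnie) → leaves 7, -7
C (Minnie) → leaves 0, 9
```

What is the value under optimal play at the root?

0

B (Minnie): min(7, -7) = -7
C (Minnie): min(0, 9) = 0
Root (Maxine): max(-7, 0) = 0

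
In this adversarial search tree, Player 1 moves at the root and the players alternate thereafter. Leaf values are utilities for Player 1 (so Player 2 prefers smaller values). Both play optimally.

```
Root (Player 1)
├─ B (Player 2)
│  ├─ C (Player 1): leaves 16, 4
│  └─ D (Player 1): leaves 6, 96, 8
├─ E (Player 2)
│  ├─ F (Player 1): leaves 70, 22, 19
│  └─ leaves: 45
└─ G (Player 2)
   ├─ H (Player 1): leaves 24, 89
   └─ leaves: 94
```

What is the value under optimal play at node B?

16

C: max(16, 4) = 16
D: max(6, 96, 8) = 96
B: min(16, 96) = 16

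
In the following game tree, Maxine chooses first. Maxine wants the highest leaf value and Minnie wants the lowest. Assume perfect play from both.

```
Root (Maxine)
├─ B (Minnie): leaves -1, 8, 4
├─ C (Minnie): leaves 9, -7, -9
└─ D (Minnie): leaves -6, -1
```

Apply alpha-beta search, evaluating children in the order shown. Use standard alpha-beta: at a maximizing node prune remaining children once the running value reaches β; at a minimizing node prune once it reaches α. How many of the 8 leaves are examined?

B [α=-∞,β=+∞]: v=-1
C [α=-1,β=+∞]: v=-7 after child 2 ≤ α → α-cutoff, skip 1
D [α=-1,β=+∞]: v=-6 after child 1 ≤ α → α-cutoff, skip 1
Root [α=-∞,β=+∞]: v=-1
Leaves evaluated: 6 of 8.

6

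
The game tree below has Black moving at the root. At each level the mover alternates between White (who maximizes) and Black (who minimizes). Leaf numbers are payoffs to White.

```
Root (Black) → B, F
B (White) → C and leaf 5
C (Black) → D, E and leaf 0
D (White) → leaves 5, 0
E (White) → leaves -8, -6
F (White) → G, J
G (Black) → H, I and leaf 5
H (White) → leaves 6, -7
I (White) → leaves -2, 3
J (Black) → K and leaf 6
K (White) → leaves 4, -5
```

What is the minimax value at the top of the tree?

4

D (White): max(5, 0) = 5
E (White): max(-8, -6) = -6
C (Black): min(5, -6, 0) = -6
B (White): max(-6, 5) = 5
H (White): max(6, -7) = 6
I (White): max(-2, 3) = 3
G (Black): min(6, 3, 5) = 3
K (White): max(4, -5) = 4
J (Black): min(4, 6) = 4
F (White): max(3, 4) = 4
Root (Black): min(5, 4) = 4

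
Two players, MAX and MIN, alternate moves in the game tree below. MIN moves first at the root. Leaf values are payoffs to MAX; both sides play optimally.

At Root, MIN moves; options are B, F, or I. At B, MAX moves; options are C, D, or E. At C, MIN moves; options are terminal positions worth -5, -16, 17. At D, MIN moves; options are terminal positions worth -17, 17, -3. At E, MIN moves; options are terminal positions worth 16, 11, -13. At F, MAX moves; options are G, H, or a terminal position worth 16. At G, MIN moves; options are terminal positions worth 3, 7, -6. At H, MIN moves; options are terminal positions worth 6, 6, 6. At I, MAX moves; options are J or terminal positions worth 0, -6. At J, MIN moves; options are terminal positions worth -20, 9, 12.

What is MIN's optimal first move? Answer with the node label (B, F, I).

B

C (MIN): min(-5, -16, 17) = -16
D (MIN): min(-17, 17, -3) = -17
E (MIN): min(16, 11, -13) = -13
B (MAX): max(-16, -17, -13) = -13
G (MIN): min(3, 7, -6) = -6
H (MIN): min(6, 6, 6) = 6
F (MAX): max(-6, 6, 16) = 16
J (MIN): min(-20, 9, 12) = -20
I (MAX): max(-20, 0, -6) = 0
Root (MIN): min(-13, 16, 0) = -13
MIN picks the child with the lowest value: B (value -13).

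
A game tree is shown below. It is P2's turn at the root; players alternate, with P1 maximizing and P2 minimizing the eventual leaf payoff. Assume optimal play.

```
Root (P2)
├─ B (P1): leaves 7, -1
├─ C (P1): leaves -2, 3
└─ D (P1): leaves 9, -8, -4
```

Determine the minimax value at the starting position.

3

B (P1): max(7, -1) = 7
C (P1): max(-2, 3) = 3
D (P1): max(9, -8, -4) = 9
Root (P2): min(7, 3, 9) = 3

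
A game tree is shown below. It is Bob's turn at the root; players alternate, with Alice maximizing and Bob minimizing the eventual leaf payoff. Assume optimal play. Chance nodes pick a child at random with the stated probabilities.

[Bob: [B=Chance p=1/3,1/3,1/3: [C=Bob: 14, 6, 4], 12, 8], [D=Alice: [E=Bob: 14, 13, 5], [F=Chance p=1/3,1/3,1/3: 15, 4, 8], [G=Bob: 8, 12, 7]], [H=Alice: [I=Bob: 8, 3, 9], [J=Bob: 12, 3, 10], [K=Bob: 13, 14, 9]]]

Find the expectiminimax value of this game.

C (Bob): min(14, 6, 4) = 4
B (Chance): 1/3·4 + 1/3·12 + 1/3·8 = 8
E (Bob): min(14, 13, 5) = 5
F (Chance): 1/3·15 + 1/3·4 + 1/3·8 = 9
G (Bob): min(8, 12, 7) = 7
D (Alice): max(5, 9, 7) = 9
I (Bob): min(8, 3, 9) = 3
J (Bob): min(12, 3, 10) = 3
K (Bob): min(13, 14, 9) = 9
H (Alice): max(3, 3, 9) = 9
Root (Bob): min(8, 9, 9) = 8

8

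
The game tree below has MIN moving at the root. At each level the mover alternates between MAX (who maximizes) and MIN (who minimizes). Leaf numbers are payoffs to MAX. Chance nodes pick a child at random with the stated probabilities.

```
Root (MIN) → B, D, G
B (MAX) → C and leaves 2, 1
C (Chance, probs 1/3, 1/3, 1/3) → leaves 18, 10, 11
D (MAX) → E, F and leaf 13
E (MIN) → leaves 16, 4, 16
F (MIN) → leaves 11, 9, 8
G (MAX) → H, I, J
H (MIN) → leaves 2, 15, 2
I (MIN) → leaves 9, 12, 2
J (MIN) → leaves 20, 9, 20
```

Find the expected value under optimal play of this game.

C (Chance): 1/3·18 + 1/3·10 + 1/3·11 = 13
B (MAX): max(13, 2, 1) = 13
E (MIN): min(16, 4, 16) = 4
F (MIN): min(11, 9, 8) = 8
D (MAX): max(4, 8, 13) = 13
H (MIN): min(2, 15, 2) = 2
I (MIN): min(9, 12, 2) = 2
J (MIN): min(20, 9, 20) = 9
G (MAX): max(2, 2, 9) = 9
Root (MIN): min(13, 13, 9) = 9

9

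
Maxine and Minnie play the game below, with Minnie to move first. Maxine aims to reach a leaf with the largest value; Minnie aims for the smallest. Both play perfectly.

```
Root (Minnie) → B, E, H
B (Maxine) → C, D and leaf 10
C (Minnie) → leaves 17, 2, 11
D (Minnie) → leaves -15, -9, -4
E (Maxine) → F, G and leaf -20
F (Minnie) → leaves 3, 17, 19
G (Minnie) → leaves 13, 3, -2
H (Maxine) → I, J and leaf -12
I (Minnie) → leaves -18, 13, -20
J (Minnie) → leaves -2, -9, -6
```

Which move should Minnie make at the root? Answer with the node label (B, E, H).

C (Minnie): min(17, 2, 11) = 2
D (Minnie): min(-15, -9, -4) = -15
B (Maxine): max(2, -15, 10) = 10
F (Minnie): min(3, 17, 19) = 3
G (Minnie): min(13, 3, -2) = -2
E (Maxine): max(3, -2, -20) = 3
I (Minnie): min(-18, 13, -20) = -20
J (Minnie): min(-2, -9, -6) = -9
H (Maxine): max(-20, -9, -12) = -9
Root (Minnie): min(10, 3, -9) = -9
Minnie picks the child with the lowest value: H (value -9).

H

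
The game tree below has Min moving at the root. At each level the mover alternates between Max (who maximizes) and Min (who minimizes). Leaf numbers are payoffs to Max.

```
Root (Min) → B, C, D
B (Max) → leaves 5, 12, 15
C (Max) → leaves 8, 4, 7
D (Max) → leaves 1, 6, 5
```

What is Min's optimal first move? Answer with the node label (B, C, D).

B (Max): max(5, 12, 15) = 15
C (Max): max(8, 4, 7) = 8
D (Max): max(1, 6, 5) = 6
Root (Min): min(15, 8, 6) = 6
Min picks the child with the lowest value: D (value 6).

D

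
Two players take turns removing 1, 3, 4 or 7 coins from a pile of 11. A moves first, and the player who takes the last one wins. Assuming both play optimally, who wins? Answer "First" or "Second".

Positions where the player to move wins (W) vs loses (L):
i:   0  1  2  3  4  5  6  7  8  9 10 11
     L  W  L  W  W  W  W  W  L  W  L  W
Position 11 is W, so the first player wins.

First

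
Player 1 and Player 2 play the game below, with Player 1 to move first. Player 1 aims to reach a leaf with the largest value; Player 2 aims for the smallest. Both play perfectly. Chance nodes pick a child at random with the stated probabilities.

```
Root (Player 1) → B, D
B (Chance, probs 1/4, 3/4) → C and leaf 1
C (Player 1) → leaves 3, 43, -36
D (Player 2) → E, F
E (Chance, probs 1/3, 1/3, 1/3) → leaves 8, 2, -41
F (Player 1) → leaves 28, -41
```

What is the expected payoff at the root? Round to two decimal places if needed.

C (Player 1): max(3, 43, -36) = 43
B (Chance): 1/4·43 + 3/4·1 = 11.5
E (Chance): 1/3·8 + 1/3·2 + 1/3·-41 = -10.33
F (Player 1): max(28, -41) = 28
D (Player 2): min(-10.33, 28) = -10.33
Root (Player 1): max(11.5, -10.33) = 11.5

11.5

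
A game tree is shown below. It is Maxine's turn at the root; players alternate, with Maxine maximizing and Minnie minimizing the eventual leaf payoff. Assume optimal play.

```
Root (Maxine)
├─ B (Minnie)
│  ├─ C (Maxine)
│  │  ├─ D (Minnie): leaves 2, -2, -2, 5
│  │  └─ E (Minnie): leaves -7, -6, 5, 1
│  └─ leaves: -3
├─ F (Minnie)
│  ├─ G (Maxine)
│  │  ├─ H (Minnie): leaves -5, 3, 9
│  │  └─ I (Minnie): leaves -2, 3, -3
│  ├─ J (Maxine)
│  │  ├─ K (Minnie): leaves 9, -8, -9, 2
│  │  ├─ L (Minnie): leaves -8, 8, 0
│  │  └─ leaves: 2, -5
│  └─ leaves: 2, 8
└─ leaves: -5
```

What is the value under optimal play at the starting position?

D (Minnie): min(2, -2, -2, 5) = -2
E (Minnie): min(-7, -6, 5, 1) = -7
C (Maxine): max(-2, -7) = -2
B (Minnie): min(-2, -3) = -3
H (Minnie): min(-5, 3, 9) = -5
I (Minnie): min(-2, 3, -3) = -3
G (Maxine): max(-5, -3) = -3
K (Minnie): min(9, -8, -9, 2) = -9
L (Minnie): min(-8, 8, 0) = -8
J (Maxine): max(-9, -8, 2, -5) = 2
F (Minnie): min(-3, 2, 2, 8) = -3
Root (Maxine): max(-3, -3, -5) = -3

-3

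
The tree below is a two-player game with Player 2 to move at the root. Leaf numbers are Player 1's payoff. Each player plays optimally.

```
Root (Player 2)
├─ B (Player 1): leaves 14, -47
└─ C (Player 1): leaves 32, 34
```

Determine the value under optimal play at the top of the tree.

B (Player 1): max(14, -47) = 14
C (Player 1): max(32, 34) = 34
Root (Player 2): min(14, 34) = 14

14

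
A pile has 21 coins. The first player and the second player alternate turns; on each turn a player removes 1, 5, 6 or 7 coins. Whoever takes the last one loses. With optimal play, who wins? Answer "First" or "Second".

Positions where the player to move wins (W) vs loses (L):
i:   0  1  2  3  4  5  6  7  8  9 10 11 12 13 14 15 16 17 18 19 20 21
     W  L  W  L  W  L  W  W  W  W  W  W  W  L  W  L  W  L  W  W  W  W
Position 21 is W, so the first player wins.

First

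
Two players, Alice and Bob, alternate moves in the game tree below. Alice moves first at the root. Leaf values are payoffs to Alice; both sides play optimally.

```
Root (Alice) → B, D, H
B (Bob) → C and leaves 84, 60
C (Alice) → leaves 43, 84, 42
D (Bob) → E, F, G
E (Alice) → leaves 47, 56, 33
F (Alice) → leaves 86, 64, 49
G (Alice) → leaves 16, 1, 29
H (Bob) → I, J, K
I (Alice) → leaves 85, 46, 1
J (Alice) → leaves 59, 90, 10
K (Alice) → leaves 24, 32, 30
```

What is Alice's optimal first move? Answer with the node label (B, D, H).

B

C (Alice): max(43, 84, 42) = 84
B (Bob): min(84, 84, 60) = 60
E (Alice): max(47, 56, 33) = 56
F (Alice): max(86, 64, 49) = 86
G (Alice): max(16, 1, 29) = 29
D (Bob): min(56, 86, 29) = 29
I (Alice): max(85, 46, 1) = 85
J (Alice): max(59, 90, 10) = 90
K (Alice): max(24, 32, 30) = 32
H (Bob): min(85, 90, 32) = 32
Root (Alice): max(60, 29, 32) = 60
Alice picks the child with the highest value: B (value 60).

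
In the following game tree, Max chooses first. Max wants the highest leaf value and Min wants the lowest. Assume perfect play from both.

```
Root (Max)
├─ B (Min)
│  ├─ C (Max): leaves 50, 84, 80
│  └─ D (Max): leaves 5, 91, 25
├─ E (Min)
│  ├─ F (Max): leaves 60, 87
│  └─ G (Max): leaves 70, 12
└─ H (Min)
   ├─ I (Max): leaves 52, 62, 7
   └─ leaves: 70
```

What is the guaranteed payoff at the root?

84

C (Max): max(50, 84, 80) = 84
D (Max): max(5, 91, 25) = 91
B (Min): min(84, 91) = 84
F (Max): max(60, 87) = 87
G (Max): max(70, 12) = 70
E (Min): min(87, 70) = 70
I (Max): max(52, 62, 7) = 62
H (Min): min(62, 70) = 62
Root (Max): max(84, 70, 62) = 84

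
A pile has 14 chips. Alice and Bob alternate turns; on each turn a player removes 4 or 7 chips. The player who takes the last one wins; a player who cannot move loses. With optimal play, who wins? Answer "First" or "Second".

i:   0  1  2  3  4  5  6  7  8  9 10 11 12 13 14
     L  L  L  L  W  W  W  W  W  W  W  L  L  L  L
Position 14 is L, so the second player wins.

Second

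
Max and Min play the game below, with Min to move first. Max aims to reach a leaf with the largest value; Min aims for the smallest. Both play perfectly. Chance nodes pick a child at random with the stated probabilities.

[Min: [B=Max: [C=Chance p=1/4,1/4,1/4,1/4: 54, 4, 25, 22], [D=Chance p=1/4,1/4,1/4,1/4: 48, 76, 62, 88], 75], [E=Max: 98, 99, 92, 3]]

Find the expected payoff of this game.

75

C (Chance): 1/4·54 + 1/4·4 + 1/4·25 + 1/4·22 = 26.25
D (Chance): 1/4·48 + 1/4·76 + 1/4·62 + 1/4·88 = 68.5
B (Max): max(26.25, 68.5, 75) = 75
E (Max): max(98, 99, 92, 3) = 99
Root (Min): min(75, 99) = 75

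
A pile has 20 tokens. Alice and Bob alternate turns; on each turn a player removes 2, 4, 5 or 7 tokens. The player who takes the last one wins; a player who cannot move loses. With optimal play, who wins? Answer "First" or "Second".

First

i:   0  1  2  3  4  5  6  7  8  9 10 11 12 13 14 15 16 17 18 19 20
     L  L  W  W  W  W  W  W  W  L  L  W  W  W  W  W  W  W  L  L  W
Position 20 is W, so the first player wins.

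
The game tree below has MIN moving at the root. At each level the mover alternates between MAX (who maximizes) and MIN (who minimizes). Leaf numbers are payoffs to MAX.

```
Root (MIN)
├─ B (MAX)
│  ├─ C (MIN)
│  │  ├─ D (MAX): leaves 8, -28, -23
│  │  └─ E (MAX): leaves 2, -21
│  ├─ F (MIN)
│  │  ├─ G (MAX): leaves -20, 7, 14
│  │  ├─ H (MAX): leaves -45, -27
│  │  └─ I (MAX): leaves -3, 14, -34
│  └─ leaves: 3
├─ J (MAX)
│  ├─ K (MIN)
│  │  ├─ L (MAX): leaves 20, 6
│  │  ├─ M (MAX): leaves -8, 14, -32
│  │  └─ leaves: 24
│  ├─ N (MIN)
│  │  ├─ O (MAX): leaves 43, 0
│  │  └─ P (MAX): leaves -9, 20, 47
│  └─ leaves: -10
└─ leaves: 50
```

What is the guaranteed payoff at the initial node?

3

D (MAX): max(8, -28, -23) = 8
E (MAX): max(2, -21) = 2
C (MIN): min(8, 2) = 2
G (MAX): max(-20, 7, 14) = 14
H (MAX): max(-45, -27) = -27
I (MAX): max(-3, 14, -34) = 14
F (MIN): min(14, -27, 14) = -27
B (MAX): max(2, -27, 3) = 3
L (MAX): max(20, 6) = 20
M (MAX): max(-8, 14, -32) = 14
K (MIN): min(20, 14, 24) = 14
O (MAX): max(43, 0) = 43
P (MAX): max(-9, 20, 47) = 47
N (MIN): min(43, 47) = 43
J (MAX): max(14, 43, -10) = 43
Root (MIN): min(3, 43, 50) = 3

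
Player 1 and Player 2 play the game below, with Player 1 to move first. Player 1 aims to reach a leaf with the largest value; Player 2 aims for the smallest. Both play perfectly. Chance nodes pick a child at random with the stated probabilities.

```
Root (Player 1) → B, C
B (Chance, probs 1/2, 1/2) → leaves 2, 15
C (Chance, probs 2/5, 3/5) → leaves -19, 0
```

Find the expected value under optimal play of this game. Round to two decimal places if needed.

8.5

B (Chance): 1/2·2 + 1/2·15 = 8.5
C (Chance): 2/5·-19 + 3/5·0 = -7.6
Root (Player 1): max(8.5, -7.6) = 8.5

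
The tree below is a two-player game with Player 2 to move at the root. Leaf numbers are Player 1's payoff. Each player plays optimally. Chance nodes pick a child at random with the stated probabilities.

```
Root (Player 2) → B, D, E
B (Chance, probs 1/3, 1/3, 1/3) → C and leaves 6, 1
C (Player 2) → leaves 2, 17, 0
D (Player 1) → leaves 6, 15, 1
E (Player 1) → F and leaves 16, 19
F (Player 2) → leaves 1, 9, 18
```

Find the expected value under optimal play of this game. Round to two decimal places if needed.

2.33

C (Player 2): min(2, 17, 0) = 0
B (Chance): 1/3·0 + 1/3·6 + 1/3·1 = 2.33
D (Player 1): max(6, 15, 1) = 15
F (Player 2): min(1, 9, 18) = 1
E (Player 1): max(1, 16, 19) = 19
Root (Player 2): min(2.33, 15, 19) = 2.33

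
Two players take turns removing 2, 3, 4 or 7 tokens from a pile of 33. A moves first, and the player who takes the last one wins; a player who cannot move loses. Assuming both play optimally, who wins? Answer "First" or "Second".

Second

i:   0  1  2  3  4  5  6  7  8  9 10 11 12 13 14 15 16 17 18 19 20 21 22 23 24 25 26 27 28 29 30 31 32 33
     L  L  W  W  W  W  L  W  W  W  W  L  L  W  W  W  W  L  W  W  W  W  L  L  W  W  W  W  L  W  W  W  W  L
Position 33 is L, so the second player wins.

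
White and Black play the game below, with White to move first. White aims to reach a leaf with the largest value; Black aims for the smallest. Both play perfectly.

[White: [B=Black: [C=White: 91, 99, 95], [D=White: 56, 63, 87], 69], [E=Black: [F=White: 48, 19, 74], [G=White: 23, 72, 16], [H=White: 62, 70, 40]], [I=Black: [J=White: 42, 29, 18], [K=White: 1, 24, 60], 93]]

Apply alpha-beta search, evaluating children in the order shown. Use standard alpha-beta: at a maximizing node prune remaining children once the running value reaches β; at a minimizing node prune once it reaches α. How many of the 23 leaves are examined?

19

C [α=-∞,β=+∞]: v=99
D [α=-∞,β=99]: v=87
B [α=-∞,β=+∞]: v=69
F [α=69,β=+∞]: v=74
G [α=69,β=74]: v=72
H [α=69,β=72]: v=70
E [α=69,β=+∞]: v=70
J [α=70,β=+∞]: v=42
I [α=70,β=+∞]: v=42 after child 1 ≤ α → α-cutoff, skip 2
Root [α=-∞,β=+∞]: v=70
Leaves evaluated: 19 of 23.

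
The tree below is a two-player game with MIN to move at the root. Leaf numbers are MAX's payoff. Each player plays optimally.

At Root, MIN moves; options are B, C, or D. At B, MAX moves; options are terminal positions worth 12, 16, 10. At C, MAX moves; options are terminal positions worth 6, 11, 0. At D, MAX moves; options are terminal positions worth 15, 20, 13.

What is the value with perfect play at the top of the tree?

11

B (MAX): max(12, 16, 10) = 16
C (MAX): max(6, 11, 0) = 11
D (MAX): max(15, 20, 13) = 20
Root (MIN): min(16, 11, 20) = 11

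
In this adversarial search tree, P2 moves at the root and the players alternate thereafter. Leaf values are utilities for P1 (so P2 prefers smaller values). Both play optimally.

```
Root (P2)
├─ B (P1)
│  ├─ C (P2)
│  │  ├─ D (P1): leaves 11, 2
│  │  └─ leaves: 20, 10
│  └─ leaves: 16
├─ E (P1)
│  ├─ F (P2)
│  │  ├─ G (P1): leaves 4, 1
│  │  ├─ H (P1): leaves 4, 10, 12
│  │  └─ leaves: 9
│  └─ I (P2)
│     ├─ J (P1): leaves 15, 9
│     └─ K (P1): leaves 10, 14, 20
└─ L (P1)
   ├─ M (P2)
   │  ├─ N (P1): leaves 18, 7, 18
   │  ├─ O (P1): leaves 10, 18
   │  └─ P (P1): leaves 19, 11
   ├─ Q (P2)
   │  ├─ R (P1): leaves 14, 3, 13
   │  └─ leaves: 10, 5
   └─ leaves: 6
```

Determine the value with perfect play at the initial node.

15

D (P1): max(11, 2) = 11
C (P2): min(11, 20, 10) = 10
B (P1): max(10, 16) = 16
G (P1): max(4, 1) = 4
H (P1): max(4, 10, 12) = 12
F (P2): min(4, 12, 9) = 4
J (P1): max(15, 9) = 15
K (P1): max(10, 14, 20) = 20
I (P2): min(15, 20) = 15
E (P1): max(4, 15) = 15
N (P1): max(18, 7, 18) = 18
O (P1): max(10, 18) = 18
P (P1): max(19, 11) = 19
M (P2): min(18, 18, 19) = 18
R (P1): max(14, 3, 13) = 14
Q (P2): min(14, 10, 5) = 5
L (P1): max(18, 5, 6) = 18
Root (P2): min(16, 15, 18) = 15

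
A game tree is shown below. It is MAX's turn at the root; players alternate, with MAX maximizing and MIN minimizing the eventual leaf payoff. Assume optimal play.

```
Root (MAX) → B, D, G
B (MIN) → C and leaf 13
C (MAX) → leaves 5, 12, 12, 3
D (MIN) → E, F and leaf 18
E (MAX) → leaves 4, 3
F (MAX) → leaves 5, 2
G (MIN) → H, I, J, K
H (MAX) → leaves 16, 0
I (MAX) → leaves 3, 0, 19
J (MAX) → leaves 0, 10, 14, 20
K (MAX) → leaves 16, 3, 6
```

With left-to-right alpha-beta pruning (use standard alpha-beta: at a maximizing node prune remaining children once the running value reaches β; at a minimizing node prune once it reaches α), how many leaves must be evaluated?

17

C [α=-∞,β=+∞]: v=12
B [α=-∞,β=+∞]: v=12
E [α=12,β=+∞]: v=4
D [α=12,β=+∞]: v=4 after child 1 ≤ α → α-cutoff, skip 2
H [α=12,β=+∞]: v=16
I [α=12,β=16]: v=19
J [α=12,β=16]: v=20
K [α=12,β=16]: v=16 after child 1 ≥ β → β-cutoff, skip 2
G [α=12,β=+∞]: v=16
Root [α=-∞,β=+∞]: v=16
Leaves evaluated: 17 of 22.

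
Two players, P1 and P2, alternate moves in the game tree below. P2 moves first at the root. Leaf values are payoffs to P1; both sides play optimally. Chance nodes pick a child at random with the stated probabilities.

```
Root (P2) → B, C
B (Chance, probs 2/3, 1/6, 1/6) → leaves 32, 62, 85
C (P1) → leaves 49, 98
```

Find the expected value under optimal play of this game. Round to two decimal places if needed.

B (Chance): 2/3·32 + 1/6·62 + 1/6·85 = 45.83
C (P1): max(49, 98) = 98
Root (P2): min(45.83, 98) = 45.83

45.83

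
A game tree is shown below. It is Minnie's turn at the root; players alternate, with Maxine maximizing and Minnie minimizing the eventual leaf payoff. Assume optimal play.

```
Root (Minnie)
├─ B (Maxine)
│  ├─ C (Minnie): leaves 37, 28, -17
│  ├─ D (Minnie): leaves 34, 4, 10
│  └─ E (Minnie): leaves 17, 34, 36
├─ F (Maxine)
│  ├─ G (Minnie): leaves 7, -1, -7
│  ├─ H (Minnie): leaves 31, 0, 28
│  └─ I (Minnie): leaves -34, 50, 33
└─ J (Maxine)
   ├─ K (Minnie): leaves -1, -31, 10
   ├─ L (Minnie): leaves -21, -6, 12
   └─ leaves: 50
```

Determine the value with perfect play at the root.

0

C (Minnie): min(37, 28, -17) = -17
D (Minnie): min(34, 4, 10) = 4
E (Minnie): min(17, 34, 36) = 17
B (Maxine): max(-17, 4, 17) = 17
G (Minnie): min(7, -1, -7) = -7
H (Minnie): min(31, 0, 28) = 0
I (Minnie): min(-34, 50, 33) = -34
F (Maxine): max(-7, 0, -34) = 0
K (Minnie): min(-1, -31, 10) = -31
L (Minnie): min(-21, -6, 12) = -21
J (Maxine): max(-31, -21, 50) = 50
Root (Minnie): min(17, 0, 50) = 0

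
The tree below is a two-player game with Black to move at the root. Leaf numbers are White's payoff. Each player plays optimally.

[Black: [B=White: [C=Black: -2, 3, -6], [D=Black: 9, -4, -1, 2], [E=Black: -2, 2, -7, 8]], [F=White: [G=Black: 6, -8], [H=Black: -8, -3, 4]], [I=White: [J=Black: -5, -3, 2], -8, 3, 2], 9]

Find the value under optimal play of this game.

-8

C (Black): min(-2, 3, -6) = -6
D (Black): min(9, -4, -1, 2) = -4
E (Black): min(-2, 2, -7, 8) = -7
B (White): max(-6, -4, -7) = -4
G (Black): min(6, -8) = -8
H (Black): min(-8, -3, 4) = -8
F (White): max(-8, -8) = -8
J (Black): min(-5, -3, 2) = -5
I (White): max(-5, -8, 3, 2) = 3
Root (Black): min(-4, -8, 3, 9) = -8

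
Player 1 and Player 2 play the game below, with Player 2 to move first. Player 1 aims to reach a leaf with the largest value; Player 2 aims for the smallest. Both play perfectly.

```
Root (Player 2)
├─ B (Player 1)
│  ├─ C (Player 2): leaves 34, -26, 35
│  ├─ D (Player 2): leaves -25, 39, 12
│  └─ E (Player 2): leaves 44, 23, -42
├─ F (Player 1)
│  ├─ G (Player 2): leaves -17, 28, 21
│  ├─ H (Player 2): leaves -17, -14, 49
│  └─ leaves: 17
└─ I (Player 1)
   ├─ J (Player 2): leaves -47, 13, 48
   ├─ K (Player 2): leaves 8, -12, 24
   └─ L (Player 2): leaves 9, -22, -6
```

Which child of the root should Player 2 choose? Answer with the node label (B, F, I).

C (Player 2): min(34, -26, 35) = -26
D (Player 2): min(-25, 39, 12) = -25
E (Player 2): min(44, 23, -42) = -42
B (Player 1): max(-26, -25, -42) = -25
G (Player 2): min(-17, 28, 21) = -17
H (Player 2): min(-17, -14, 49) = -17
F (Player 1): max(-17, -17, 17) = 17
J (Player 2): min(-47, 13, 48) = -47
K (Player 2): min(8, -12, 24) = -12
L (Player 2): min(9, -22, -6) = -22
I (Player 1): max(-47, -12, -22) = -12
Root (Player 2): min(-25, 17, -12) = -25
Player 2 picks the child with the lowest value: B (value -25).

B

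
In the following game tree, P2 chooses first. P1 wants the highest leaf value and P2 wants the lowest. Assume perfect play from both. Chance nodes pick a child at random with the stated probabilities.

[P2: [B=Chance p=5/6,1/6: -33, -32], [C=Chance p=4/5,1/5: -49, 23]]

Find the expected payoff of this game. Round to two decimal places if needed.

B (Chance): 5/6·-33 + 1/6·-32 = -32.83
C (Chance): 4/5·-49 + 1/5·23 = -34.6
Root (P2): min(-32.83, -34.6) = -34.6

-34.6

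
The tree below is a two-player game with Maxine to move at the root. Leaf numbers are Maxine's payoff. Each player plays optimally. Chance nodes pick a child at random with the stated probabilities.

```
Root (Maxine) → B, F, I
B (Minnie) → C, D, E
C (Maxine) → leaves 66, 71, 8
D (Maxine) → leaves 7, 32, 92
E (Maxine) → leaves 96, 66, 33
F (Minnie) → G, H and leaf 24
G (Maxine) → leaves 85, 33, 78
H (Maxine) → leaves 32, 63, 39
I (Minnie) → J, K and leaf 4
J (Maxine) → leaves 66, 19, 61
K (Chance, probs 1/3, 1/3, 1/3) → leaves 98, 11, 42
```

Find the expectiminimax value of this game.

C (Maxine): max(66, 71, 8) = 71
D (Maxine): max(7, 32, 92) = 92
E (Maxine): max(96, 66, 33) = 96
B (Minnie): min(71, 92, 96) = 71
G (Maxine): max(85, 33, 78) = 85
H (Maxine): max(32, 63, 39) = 63
F (Minnie): min(85, 63, 24) = 24
J (Maxine): max(66, 19, 61) = 66
K (Chance): 1/3·98 + 1/3·11 + 1/3·42 = 50.33
I (Minnie): min(66, 50.33, 4) = 4
Root (Maxine): max(71, 24, 4) = 71

71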